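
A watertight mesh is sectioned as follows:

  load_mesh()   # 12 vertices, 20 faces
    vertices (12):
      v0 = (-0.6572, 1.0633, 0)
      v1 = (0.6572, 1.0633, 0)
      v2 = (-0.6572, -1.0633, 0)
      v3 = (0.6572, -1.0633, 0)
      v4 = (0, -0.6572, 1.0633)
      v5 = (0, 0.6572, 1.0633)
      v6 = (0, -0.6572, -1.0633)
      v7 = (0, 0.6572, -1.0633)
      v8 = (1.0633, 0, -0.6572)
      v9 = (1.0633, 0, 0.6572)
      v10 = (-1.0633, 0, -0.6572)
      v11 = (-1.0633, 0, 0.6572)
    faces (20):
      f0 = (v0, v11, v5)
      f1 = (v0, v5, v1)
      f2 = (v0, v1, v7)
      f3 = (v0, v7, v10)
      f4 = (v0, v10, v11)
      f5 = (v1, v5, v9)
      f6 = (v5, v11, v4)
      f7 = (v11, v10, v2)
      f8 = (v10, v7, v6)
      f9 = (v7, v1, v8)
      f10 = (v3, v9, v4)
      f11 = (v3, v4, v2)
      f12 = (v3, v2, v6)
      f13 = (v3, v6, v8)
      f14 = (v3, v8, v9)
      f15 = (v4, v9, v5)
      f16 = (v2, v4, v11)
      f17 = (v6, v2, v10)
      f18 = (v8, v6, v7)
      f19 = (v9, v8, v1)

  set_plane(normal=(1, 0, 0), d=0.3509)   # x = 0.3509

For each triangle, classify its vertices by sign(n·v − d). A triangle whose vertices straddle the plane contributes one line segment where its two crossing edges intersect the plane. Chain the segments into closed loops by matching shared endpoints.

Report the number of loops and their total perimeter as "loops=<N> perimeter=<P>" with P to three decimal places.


loops=1 perimeter=6.337

Straddling triangles (10 of 20):
  (v0,v5,v1) [--+] → (0.3509, 0.87403, 0.49557)–(0.3509, 1.0633, 0)  len=0.5305
  (v0,v1,v7) [-+-] → (0.3509, 1.0633, 0)–(0.3509, 0.87403, -0.49557)  len=0.5305
  (v1,v5,v9) [+-+] → (0.3509, 0.87403, 0.49557)–(0.3509, 0.440317, 0.929283)  len=0.6134
  (v7,v1,v8) [-++] → (0.3509, 0.87403, -0.49557)–(0.3509, 0.440317, -0.929283)  len=0.6134
  (v3,v9,v4) [++-] → (0.3509, -0.440317, 0.929283)–(0.3509, -0.87403, 0.49557)  len=0.6134
  (v3,v4,v2) [+--] → (0.3509, -0.87403, 0.49557)–(0.3509, -1.0633, 0)  len=0.5305
  (v3,v2,v6) [+--] → (0.3509, -1.0633, 0)–(0.3509, -0.87403, -0.49557)  len=0.5305
  (v3,v6,v8) [+-+] → (0.3509, -0.87403, -0.49557)–(0.3509, -0.440317, -0.929283)  len=0.6134
  (v4,v9,v5) [-+-] → (0.3509, -0.440317, 0.929283)–(0.3509, 0.440317, 0.929283)  len=0.8806
  (v8,v6,v7) [+--] → (0.3509, -0.440317, -0.929283)–(0.3509, 0.440317, -0.929283)  len=0.8806

Chained into 1 loop(s):
  loop 1: 10 segments, perimeter = 6.3367
Total perimeter = 6.337


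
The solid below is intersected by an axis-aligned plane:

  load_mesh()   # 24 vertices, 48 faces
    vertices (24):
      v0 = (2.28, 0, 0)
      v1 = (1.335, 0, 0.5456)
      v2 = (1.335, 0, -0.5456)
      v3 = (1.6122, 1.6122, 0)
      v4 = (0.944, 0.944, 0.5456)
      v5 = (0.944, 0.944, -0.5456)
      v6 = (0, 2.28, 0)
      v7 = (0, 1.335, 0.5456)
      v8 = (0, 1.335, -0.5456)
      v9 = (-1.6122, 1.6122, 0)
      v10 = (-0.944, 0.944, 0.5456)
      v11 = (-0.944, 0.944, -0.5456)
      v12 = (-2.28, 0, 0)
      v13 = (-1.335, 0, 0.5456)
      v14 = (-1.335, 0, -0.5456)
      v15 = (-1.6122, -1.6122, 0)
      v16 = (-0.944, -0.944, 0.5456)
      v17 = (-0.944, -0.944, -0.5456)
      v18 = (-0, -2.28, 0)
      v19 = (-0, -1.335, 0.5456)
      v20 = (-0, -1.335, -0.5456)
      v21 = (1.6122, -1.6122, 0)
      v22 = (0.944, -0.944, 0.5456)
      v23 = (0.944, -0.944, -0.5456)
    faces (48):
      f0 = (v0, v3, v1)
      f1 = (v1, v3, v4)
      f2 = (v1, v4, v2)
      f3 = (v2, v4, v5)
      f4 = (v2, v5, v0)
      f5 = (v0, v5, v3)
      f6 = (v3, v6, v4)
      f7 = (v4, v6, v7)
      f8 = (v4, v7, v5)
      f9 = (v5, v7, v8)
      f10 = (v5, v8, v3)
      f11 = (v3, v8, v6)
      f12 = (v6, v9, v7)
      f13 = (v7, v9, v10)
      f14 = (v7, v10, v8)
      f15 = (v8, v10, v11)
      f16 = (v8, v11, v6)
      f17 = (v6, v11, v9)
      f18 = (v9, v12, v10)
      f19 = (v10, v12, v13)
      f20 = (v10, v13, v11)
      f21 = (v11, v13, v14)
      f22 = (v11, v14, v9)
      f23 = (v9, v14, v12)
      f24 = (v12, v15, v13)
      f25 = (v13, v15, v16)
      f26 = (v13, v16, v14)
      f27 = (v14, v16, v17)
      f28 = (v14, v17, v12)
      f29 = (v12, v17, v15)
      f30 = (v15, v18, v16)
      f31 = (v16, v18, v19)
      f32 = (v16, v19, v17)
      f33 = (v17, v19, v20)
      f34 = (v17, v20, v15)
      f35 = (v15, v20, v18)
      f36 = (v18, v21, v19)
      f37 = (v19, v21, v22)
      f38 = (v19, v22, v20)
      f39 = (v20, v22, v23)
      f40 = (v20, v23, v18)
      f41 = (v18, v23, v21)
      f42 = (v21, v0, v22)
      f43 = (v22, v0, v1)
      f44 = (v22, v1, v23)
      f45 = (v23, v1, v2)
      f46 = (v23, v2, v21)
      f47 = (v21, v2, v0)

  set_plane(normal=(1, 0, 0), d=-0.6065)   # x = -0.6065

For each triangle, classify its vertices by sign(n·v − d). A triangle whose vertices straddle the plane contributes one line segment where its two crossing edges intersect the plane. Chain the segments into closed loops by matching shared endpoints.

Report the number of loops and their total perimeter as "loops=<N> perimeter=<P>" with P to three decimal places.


Straddling triangles (12 of 48):
  (v6,v9,v7) [+-+] → (-0.6065, 2.02878, 0)–(-0.6065, 1.43928, 0.340349)  len=0.6807
  (v7,v9,v10) [+--] → (-0.6065, 1.43928, 0.340349)–(-0.6065, 1.08379, 0.5456)  len=0.4105
  (v7,v10,v8) [+-+] → (-0.6065, 1.08379, 0.5456)–(-0.6065, 1.08379, 0.155473)  len=0.3901
  (v8,v10,v11) [+--] → (-0.6065, 1.08379, 0.155473)–(-0.6065, 1.08379, -0.5456)  len=0.7011
  (v8,v11,v6) [+-+] → (-0.6065, 1.08379, -0.5456)–(-0.6065, 1.42165, -0.350536)  len=0.3901
  (v6,v11,v9) [+--] → (-0.6065, 1.42165, -0.350536)–(-0.6065, 2.02878, 0)  len=0.7011
  (v15,v18,v16) [-+-] → (-0.6065, -2.02878, 0)–(-0.6065, -1.42165, 0.350536)  len=0.7011
  (v16,v18,v19) [-++] → (-0.6065, -1.42165, 0.350536)–(-0.6065, -1.08379, 0.5456)  len=0.3901
  (v16,v19,v17) [-+-] → (-0.6065, -1.08379, 0.5456)–(-0.6065, -1.08379, -0.155473)  len=0.7011
  (v17,v19,v20) [-++] → (-0.6065, -1.08379, -0.155473)–(-0.6065, -1.08379, -0.5456)  len=0.3901
  (v17,v20,v15) [-+-] → (-0.6065, -1.08379, -0.5456)–(-0.6065, -1.43928, -0.340349)  len=0.4105
  (v15,v20,v18) [-++] → (-0.6065, -1.43928, -0.340349)–(-0.6065, -2.02878, 0)  len=0.6807

Chained into 2 loop(s):
  loop 1: 6 segments, perimeter = 3.2736
  loop 2: 6 segments, perimeter = 3.2736
Total perimeter = 6.547

loops=2 perimeter=6.547


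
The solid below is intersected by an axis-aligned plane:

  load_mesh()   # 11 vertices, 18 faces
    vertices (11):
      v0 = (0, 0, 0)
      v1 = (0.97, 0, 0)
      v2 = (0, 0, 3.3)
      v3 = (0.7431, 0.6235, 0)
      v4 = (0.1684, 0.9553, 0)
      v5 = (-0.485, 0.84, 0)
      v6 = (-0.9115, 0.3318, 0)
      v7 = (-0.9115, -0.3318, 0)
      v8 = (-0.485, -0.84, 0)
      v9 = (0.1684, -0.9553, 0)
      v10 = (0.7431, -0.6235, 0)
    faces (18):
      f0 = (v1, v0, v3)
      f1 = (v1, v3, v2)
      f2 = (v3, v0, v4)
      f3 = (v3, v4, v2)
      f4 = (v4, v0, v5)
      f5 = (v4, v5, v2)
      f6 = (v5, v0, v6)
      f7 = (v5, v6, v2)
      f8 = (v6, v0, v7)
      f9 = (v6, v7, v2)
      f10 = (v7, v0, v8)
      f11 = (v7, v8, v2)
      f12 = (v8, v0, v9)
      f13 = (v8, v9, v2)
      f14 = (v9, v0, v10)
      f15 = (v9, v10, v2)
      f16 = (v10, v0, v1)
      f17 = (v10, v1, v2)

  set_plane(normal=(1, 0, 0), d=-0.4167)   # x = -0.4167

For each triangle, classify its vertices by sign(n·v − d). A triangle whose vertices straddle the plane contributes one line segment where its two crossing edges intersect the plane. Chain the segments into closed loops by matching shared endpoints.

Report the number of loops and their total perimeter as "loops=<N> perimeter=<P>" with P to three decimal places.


Straddling triangles (10 of 18):
  (v4,v0,v5) [++-] → (-0.4167, 0.721707, 0)–(-0.4167, 0.852052, 0)  len=0.1303
  (v4,v5,v2) [+-+] → (-0.4167, 0.852052, 0)–(-0.4167, 0.721707, 0.464722)  len=0.4827
  (v5,v0,v6) [-+-] → (-0.4167, 0.721707, 0)–(-0.4167, 0.151685, 0)  len=0.5700
  (v5,v6,v2) [--+] → (-0.4167, 0.151685, 1.79138)–(-0.4167, 0.721707, 0.464722)  len=1.4439
  (v6,v0,v7) [-+-] → (-0.4167, 0.151685, 0)–(-0.4167, -0.151685, 0)  len=0.3034
  (v6,v7,v2) [--+] → (-0.4167, -0.151685, 1.79138)–(-0.4167, 0.151685, 1.79138)  len=0.3034
  (v7,v0,v8) [-+-] → (-0.4167, -0.151685, 0)–(-0.4167, -0.721707, 0)  len=0.5700
  (v7,v8,v2) [--+] → (-0.4167, -0.721707, 0.464722)–(-0.4167, -0.151685, 1.79138)  len=1.4439
  (v8,v0,v9) [-++] → (-0.4167, -0.721707, 0)–(-0.4167, -0.852052, 0)  len=0.1303
  (v8,v9,v2) [-++] → (-0.4167, -0.852052, 0)–(-0.4167, -0.721707, 0.464722)  len=0.4827

Chained into 1 loop(s):
  loop 1: 10 segments, perimeter = 5.8606
Total perimeter = 5.861

loops=1 perimeter=5.861


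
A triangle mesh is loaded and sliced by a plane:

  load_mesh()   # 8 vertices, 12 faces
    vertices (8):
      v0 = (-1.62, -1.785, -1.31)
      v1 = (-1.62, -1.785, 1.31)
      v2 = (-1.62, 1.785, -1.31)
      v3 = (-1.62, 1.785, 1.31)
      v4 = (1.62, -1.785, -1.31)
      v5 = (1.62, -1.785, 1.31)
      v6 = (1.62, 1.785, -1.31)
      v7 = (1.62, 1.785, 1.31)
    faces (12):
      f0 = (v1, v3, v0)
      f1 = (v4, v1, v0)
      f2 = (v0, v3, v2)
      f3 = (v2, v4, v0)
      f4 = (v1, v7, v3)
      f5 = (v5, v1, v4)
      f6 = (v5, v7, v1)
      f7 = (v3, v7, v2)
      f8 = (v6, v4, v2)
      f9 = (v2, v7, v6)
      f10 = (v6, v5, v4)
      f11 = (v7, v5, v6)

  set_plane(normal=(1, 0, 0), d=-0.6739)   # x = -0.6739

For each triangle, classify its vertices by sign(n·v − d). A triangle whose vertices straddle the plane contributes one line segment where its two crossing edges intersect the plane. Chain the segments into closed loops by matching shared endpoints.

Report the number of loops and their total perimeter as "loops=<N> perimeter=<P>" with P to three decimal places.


Straddling triangles (8 of 12):
  (v4,v1,v0) [+--] → (-0.6739, -1.785, 0.544944)–(-0.6739, -1.785, -1.31)  len=1.8549
  (v2,v4,v0) [-+-] → (-0.6739, 0.742538, -1.31)–(-0.6739, -1.785, -1.31)  len=2.5275
  (v1,v7,v3) [-+-] → (-0.6739, -0.742538, 1.31)–(-0.6739, 1.785, 1.31)  len=2.5275
  (v5,v1,v4) [+-+] → (-0.6739, -1.785, 1.31)–(-0.6739, -1.785, 0.544944)  len=0.7651
  (v5,v7,v1) [++-] → (-0.6739, -0.742538, 1.31)–(-0.6739, -1.785, 1.31)  len=1.0425
  (v3,v7,v2) [-+-] → (-0.6739, 1.785, 1.31)–(-0.6739, 1.785, -0.544944)  len=1.8549
  (v6,v4,v2) [++-] → (-0.6739, 0.742538, -1.31)–(-0.6739, 1.785, -1.31)  len=1.0425
  (v2,v7,v6) [-++] → (-0.6739, 1.785, -0.544944)–(-0.6739, 1.785, -1.31)  len=0.7651

Chained into 1 loop(s):
  loop 1: 8 segments, perimeter = 12.3800
Total perimeter = 12.380

loops=1 perimeter=12.380


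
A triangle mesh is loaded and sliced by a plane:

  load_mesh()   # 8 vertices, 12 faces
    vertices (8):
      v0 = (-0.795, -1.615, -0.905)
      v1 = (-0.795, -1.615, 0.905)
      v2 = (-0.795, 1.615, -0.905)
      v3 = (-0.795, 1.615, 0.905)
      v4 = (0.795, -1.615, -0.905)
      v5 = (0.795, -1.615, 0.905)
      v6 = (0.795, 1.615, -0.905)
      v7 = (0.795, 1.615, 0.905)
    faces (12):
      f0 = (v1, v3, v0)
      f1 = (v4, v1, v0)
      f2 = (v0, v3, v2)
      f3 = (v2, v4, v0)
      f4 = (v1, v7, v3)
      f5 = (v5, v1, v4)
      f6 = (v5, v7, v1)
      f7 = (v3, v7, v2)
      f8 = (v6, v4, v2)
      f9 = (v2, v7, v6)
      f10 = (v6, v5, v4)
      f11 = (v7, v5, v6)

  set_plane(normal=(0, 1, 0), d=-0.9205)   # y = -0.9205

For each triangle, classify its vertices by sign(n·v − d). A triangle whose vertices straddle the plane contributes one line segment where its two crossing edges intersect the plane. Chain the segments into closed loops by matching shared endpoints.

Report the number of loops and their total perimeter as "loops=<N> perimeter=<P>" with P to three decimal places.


loops=1 perimeter=6.800

Straddling triangles (8 of 12):
  (v1,v3,v0) [-+-] → (-0.795, -0.9205, 0.905)–(-0.795, -0.9205, -0.515822)  len=1.4208
  (v0,v3,v2) [-++] → (-0.795, -0.9205, -0.515822)–(-0.795, -0.9205, -0.905)  len=0.3892
  (v2,v4,v0) [+--] → (0.453125, -0.9205, -0.905)–(-0.795, -0.9205, -0.905)  len=1.2481
  (v1,v7,v3) [-++] → (-0.453125, -0.9205, 0.905)–(-0.795, -0.9205, 0.905)  len=0.3419
  (v5,v7,v1) [-+-] → (0.795, -0.9205, 0.905)–(-0.453125, -0.9205, 0.905)  len=1.2481
  (v6,v4,v2) [+-+] → (0.795, -0.9205, -0.905)–(0.453125, -0.9205, -0.905)  len=0.3419
  (v6,v5,v4) [+--] → (0.795, -0.9205, 0.515822)–(0.795, -0.9205, -0.905)  len=1.4208
  (v7,v5,v6) [+-+] → (0.795, -0.9205, 0.905)–(0.795, -0.9205, 0.515822)  len=0.3892

Chained into 1 loop(s):
  loop 1: 8 segments, perimeter = 6.8000
Total perimeter = 6.800


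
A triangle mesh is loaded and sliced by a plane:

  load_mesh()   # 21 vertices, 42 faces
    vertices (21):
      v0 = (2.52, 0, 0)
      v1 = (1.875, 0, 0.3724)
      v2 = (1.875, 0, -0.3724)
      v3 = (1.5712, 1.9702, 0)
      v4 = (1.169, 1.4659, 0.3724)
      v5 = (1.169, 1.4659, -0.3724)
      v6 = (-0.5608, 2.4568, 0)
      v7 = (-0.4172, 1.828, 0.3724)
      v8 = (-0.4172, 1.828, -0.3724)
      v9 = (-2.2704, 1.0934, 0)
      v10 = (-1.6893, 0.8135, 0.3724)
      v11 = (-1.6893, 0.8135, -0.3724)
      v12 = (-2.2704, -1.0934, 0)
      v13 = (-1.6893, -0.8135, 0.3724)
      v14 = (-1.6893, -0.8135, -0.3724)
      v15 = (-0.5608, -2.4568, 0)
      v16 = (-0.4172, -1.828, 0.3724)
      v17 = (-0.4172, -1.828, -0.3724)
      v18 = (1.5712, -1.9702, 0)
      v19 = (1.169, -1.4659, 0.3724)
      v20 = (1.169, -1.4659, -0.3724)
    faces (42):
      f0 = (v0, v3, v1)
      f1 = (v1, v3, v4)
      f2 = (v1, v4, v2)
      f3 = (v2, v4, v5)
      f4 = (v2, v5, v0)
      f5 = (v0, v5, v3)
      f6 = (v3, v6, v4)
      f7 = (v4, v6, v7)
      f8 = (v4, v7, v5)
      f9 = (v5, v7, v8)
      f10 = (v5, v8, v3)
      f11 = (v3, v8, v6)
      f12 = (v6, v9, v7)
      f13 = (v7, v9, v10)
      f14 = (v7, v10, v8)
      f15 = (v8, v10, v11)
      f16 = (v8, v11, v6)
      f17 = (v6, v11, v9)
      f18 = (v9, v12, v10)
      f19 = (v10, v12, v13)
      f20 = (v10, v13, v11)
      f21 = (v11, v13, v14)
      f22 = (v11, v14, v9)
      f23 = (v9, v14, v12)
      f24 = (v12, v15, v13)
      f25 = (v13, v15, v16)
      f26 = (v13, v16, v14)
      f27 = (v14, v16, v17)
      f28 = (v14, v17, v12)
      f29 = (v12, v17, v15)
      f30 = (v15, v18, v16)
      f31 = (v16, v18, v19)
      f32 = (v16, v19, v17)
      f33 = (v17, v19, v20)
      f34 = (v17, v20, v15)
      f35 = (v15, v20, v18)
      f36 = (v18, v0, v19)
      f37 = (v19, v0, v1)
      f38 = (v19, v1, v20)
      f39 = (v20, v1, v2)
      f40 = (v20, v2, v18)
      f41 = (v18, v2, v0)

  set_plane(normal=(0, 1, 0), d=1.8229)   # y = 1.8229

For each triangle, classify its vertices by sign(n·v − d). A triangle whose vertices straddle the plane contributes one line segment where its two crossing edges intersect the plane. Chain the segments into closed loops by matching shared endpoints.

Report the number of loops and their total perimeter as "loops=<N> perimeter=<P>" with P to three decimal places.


Straddling triangles (14 of 42):
  (v0,v3,v1) [-+-] → (1.64214, 1.8229, 0)–(1.59391, 1.8229, 0.0278421)  len=0.0557
  (v1,v3,v4) [-+-] → (1.59391, 1.8229, 0.0278421)–(1.45372, 1.8229, 0.108774)  len=0.1619
  (v0,v5,v3) [--+] → (1.45372, 1.8229, -0.108774)–(1.64214, 1.8229, 0)  len=0.2176
  (v3,v6,v4) [++-] → (0.54579, 1.8229, 0.238232)–(1.45372, 1.8229, 0.108774)  len=0.9171
  (v4,v6,v7) [-++] → (0.54579, 1.8229, 0.238232)–(-0.394859, 1.8229, 0.3724)  len=0.9502
  (v4,v7,v5) [-+-] → (-0.394859, 1.8229, 0.3724)–(-0.394859, 1.8229, 0.36191)  len=0.0105
  (v5,v7,v8) [-++] → (-0.394859, 1.8229, 0.36191)–(-0.394859, 1.8229, -0.3724)  len=0.7343
  (v5,v8,v3) [-++] → (-0.394859, 1.8229, -0.3724)–(1.45372, 1.8229, -0.108774)  len=1.8673
  (v6,v9,v7) [+-+] → (-1.35566, 1.8229, 0)–(-0.430066, 1.8229, 0.369815)  len=0.9967
  (v7,v9,v10) [+--] → (-0.430066, 1.8229, 0.369815)–(-0.423595, 1.8229, 0.3724)  len=0.0070
  (v7,v10,v8) [+-+] → (-0.423595, 1.8229, 0.3724)–(-0.423595, 1.8229, -0.368656)  len=0.7411
  (v8,v10,v11) [+--] → (-0.423595, 1.8229, -0.368656)–(-0.423595, 1.8229, -0.3724)  len=0.0037
  (v8,v11,v6) [+-+] → (-0.423595, 1.8229, -0.3724)–(-0.996117, 1.8229, -0.143653)  len=0.6165
  (v6,v11,v9) [+--] → (-0.996117, 1.8229, -0.143653)–(-1.35566, 1.8229, 0)  len=0.3872

Chained into 2 loop(s):
  loop 1: 8 segments, perimeter = 4.9145
  loop 2: 6 segments, perimeter = 2.7522
Total perimeter = 7.667

loops=2 perimeter=7.667


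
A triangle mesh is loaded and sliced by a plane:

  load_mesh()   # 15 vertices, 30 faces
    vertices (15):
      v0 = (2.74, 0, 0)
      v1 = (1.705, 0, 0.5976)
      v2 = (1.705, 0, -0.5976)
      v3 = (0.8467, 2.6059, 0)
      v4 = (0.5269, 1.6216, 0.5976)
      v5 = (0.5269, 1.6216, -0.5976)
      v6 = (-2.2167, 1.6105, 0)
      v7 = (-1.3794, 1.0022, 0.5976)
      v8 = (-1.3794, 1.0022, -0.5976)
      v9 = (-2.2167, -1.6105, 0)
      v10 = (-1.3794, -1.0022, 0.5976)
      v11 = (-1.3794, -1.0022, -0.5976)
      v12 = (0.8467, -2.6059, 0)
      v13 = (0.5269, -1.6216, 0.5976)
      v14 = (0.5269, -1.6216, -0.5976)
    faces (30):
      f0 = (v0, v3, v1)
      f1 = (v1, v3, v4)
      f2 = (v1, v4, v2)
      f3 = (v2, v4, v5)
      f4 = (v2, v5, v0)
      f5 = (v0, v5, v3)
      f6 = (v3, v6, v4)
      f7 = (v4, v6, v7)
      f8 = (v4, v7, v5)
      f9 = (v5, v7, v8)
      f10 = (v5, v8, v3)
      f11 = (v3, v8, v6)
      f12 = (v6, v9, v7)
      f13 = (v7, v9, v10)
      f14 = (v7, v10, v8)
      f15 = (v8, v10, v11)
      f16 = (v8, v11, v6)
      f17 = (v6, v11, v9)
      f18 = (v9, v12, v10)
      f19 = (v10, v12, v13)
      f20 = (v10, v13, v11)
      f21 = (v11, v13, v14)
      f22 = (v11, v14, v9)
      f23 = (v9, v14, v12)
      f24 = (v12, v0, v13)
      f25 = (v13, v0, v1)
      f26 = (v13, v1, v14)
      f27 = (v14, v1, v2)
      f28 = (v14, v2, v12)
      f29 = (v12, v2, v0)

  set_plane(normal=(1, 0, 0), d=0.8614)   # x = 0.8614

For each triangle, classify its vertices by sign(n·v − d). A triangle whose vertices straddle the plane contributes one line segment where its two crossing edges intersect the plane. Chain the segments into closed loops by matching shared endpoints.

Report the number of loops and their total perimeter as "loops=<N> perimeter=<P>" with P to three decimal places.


Straddling triangles (12 of 30):
  (v0,v3,v1) [+-+] → (0.8614, 2.58567, 0)–(0.8614, 2.56127, 0.010235)  len=0.0265
  (v1,v3,v4) [+--] → (0.8614, 2.56127, 0.010235)–(0.8614, 1.16118, 0.5976)  len=1.5183
  (v1,v4,v2) [+-+] → (0.8614, 1.16118, 0.5976)–(0.8614, 1.16118, 0.258245)  len=0.3394
  (v2,v4,v5) [+--] → (0.8614, 1.16118, 0.258245)–(0.8614, 1.16118, -0.5976)  len=0.8558
  (v2,v5,v0) [+-+] → (0.8614, 1.16118, -0.5976)–(0.8614, 1.3765, -0.507275)  len=0.2335
  (v0,v5,v3) [+--] → (0.8614, 1.3765, -0.507275)–(0.8614, 2.58567, 0)  len=1.3113
  (v12,v0,v13) [-+-] → (0.8614, -2.58567, 0)–(0.8614, -1.3765, 0.507275)  len=1.3113
  (v13,v0,v1) [-++] → (0.8614, -1.3765, 0.507275)–(0.8614, -1.16118, 0.5976)  len=0.2335
  (v13,v1,v14) [-+-] → (0.8614, -1.16118, 0.5976)–(0.8614, -1.16118, -0.258245)  len=0.8558
  (v14,v1,v2) [-++] → (0.8614, -1.16118, -0.258245)–(0.8614, -1.16118, -0.5976)  len=0.3394
  (v14,v2,v12) [-+-] → (0.8614, -1.16118, -0.5976)–(0.8614, -2.56127, -0.010235)  len=1.5183
  (v12,v2,v0) [-++] → (0.8614, -2.56127, -0.010235)–(0.8614, -2.58567, 0)  len=0.0265

Chained into 2 loop(s):
  loop 1: 6 segments, perimeter = 4.2847
  loop 2: 6 segments, perimeter = 4.2847
Total perimeter = 8.569

loops=2 perimeter=8.569


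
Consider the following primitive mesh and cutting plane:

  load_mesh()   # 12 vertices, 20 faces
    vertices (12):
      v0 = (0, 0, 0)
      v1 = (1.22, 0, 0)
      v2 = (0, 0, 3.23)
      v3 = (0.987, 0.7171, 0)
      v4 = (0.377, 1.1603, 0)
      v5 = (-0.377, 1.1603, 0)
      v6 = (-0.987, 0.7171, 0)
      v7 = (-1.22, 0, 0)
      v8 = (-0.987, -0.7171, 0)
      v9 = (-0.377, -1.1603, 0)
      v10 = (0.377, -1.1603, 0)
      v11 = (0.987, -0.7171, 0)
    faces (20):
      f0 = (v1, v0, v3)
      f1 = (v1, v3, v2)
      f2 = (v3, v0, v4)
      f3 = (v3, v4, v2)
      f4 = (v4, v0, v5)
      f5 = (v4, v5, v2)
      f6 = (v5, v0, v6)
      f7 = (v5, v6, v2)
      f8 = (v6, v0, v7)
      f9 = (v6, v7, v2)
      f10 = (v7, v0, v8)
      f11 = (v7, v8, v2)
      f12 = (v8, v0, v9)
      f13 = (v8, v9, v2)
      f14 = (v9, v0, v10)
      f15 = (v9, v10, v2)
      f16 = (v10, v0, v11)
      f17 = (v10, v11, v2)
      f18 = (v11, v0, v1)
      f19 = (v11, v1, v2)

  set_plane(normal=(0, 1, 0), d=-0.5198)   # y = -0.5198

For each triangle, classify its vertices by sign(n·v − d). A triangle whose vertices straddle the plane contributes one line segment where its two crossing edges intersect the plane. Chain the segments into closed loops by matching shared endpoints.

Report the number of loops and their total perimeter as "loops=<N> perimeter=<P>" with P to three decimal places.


Straddling triangles (10 of 20):
  (v7,v0,v8) [++-] → (-0.715441, -0.5198, 0)–(-1.05111, -0.5198, 0)  len=0.3357
  (v7,v8,v2) [+-+] → (-1.05111, -0.5198, 0)–(-0.715441, -0.5198, 0.888689)  len=0.9500
  (v8,v0,v9) [-+-] → (-0.715441, -0.5198, 0)–(-0.168891, -0.5198, 0)  len=0.5465
  (v8,v9,v2) [--+] → (-0.168891, -0.5198, 1.783)–(-0.715441, -0.5198, 0.888689)  len=1.0481
  (v9,v0,v10) [-+-] → (-0.168891, -0.5198, 0)–(0.168891, -0.5198, 0)  len=0.3378
  (v9,v10,v2) [--+] → (0.168891, -0.5198, 1.783)–(-0.168891, -0.5198, 1.783)  len=0.3378
  (v10,v0,v11) [-+-] → (0.168891, -0.5198, 0)–(0.715441, -0.5198, 0)  len=0.5465
  (v10,v11,v2) [--+] → (0.715441, -0.5198, 0.888689)–(0.168891, -0.5198, 1.783)  len=1.0481
  (v11,v0,v1) [-++] → (0.715441, -0.5198, 0)–(1.05111, -0.5198, 0)  len=0.3357
  (v11,v1,v2) [-++] → (1.05111, -0.5198, 0)–(0.715441, -0.5198, 0.888689)  len=0.9500

Chained into 1 loop(s):
  loop 1: 10 segments, perimeter = 6.4361
Total perimeter = 6.436

loops=1 perimeter=6.436


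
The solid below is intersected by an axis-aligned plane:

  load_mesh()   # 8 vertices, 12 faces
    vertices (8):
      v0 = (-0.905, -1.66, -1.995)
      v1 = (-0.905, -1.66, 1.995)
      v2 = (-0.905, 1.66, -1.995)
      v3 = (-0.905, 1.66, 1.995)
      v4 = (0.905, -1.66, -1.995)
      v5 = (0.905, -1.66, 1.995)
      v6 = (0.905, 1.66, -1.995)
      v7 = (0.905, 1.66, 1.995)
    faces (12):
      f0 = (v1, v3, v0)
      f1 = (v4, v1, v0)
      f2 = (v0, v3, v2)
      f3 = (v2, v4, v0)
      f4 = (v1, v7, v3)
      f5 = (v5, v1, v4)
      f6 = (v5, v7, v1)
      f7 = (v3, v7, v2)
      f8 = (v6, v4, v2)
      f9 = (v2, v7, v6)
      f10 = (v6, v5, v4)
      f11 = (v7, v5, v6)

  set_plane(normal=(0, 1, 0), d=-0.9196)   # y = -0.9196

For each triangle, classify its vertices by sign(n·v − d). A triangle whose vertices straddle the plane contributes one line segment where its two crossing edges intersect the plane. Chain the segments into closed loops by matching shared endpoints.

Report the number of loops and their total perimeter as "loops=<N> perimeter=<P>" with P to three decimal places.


Straddling triangles (8 of 12):
  (v1,v3,v0) [-+-] → (-0.905, -0.9196, 1.995)–(-0.905, -0.9196, -1.10518)  len=3.1002
  (v0,v3,v2) [-++] → (-0.905, -0.9196, -1.10518)–(-0.905, -0.9196, -1.995)  len=0.8898
  (v2,v4,v0) [+--] → (0.501348, -0.9196, -1.995)–(-0.905, -0.9196, -1.995)  len=1.4063
  (v1,v7,v3) [-++] → (-0.501348, -0.9196, 1.995)–(-0.905, -0.9196, 1.995)  len=0.4037
  (v5,v7,v1) [-+-] → (0.905, -0.9196, 1.995)–(-0.501348, -0.9196, 1.995)  len=1.4063
  (v6,v4,v2) [+-+] → (0.905, -0.9196, -1.995)–(0.501348, -0.9196, -1.995)  len=0.4037
  (v6,v5,v4) [+--] → (0.905, -0.9196, 1.10518)–(0.905, -0.9196, -1.995)  len=3.1002
  (v7,v5,v6) [+-+] → (0.905, -0.9196, 1.995)–(0.905, -0.9196, 1.10518)  len=0.8898

Chained into 1 loop(s):
  loop 1: 8 segments, perimeter = 11.6000
Total perimeter = 11.600

loops=1 perimeter=11.600


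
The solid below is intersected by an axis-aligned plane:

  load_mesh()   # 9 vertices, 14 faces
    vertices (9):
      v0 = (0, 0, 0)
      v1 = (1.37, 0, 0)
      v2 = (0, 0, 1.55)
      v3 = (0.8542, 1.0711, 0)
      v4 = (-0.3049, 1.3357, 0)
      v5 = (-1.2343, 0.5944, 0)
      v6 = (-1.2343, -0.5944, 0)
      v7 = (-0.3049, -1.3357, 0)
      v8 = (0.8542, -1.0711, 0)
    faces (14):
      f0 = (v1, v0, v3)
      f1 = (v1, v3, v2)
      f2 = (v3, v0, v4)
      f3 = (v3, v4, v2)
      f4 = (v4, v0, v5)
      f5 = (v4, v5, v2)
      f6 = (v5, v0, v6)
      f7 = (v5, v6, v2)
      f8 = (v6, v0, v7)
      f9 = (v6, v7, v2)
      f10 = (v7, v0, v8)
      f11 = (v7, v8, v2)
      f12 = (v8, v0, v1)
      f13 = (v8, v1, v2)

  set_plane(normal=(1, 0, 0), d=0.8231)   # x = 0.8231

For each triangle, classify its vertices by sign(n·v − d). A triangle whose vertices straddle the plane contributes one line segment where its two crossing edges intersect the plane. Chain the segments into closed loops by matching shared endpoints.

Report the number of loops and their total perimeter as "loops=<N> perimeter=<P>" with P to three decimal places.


loops=1 perimeter=4.653

Straddling triangles (8 of 14):
  (v1,v0,v3) [+-+] → (0.8231, 0, 0)–(0.8231, 1.0321, 0)  len=1.0321
  (v1,v3,v2) [++-] → (0.8231, 1.0321, 0.0564329)–(0.8231, 0, 0.618755)  len=1.1753
  (v3,v0,v4) [+--] → (0.8231, 1.0321, 0)–(0.8231, 1.0782, 0)  len=0.0461
  (v3,v4,v2) [+--] → (0.8231, 1.0782, 0)–(0.8231, 1.0321, 0.0564329)  len=0.0729
  (v7,v0,v8) [--+] → (0.8231, -1.0321, 0)–(0.8231, -1.0782, 0)  len=0.0461
  (v7,v8,v2) [-+-] → (0.8231, -1.0782, 0)–(0.8231, -1.0321, 0.0564329)  len=0.0729
  (v8,v0,v1) [+-+] → (0.8231, -1.0321, 0)–(0.8231, 0, 0)  len=1.0321
  (v8,v1,v2) [++-] → (0.8231, 0, 0.618755)–(0.8231, -1.0321, 0.0564329)  len=1.1753

Chained into 1 loop(s):
  loop 1: 8 segments, perimeter = 4.6528
Total perimeter = 4.653


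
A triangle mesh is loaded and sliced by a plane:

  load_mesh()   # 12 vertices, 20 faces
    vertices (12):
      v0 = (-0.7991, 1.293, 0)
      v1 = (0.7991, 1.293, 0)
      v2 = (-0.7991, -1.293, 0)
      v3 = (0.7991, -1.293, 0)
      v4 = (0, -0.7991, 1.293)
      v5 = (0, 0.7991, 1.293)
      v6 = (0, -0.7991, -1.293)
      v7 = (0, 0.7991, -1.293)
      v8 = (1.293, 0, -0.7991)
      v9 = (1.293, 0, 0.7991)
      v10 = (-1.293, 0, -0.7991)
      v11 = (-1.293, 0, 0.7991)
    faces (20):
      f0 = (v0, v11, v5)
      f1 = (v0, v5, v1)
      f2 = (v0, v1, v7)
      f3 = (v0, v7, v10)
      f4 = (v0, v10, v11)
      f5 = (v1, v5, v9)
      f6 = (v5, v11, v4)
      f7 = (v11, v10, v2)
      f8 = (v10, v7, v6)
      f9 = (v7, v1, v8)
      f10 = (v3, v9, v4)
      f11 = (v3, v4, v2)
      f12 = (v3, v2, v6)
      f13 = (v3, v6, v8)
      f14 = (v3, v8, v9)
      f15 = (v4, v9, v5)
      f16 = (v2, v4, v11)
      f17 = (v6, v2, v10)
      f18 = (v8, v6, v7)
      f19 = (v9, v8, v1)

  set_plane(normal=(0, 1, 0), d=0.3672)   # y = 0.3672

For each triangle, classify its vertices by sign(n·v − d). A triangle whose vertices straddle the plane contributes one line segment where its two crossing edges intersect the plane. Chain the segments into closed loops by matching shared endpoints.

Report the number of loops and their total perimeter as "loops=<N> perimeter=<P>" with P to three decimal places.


Straddling triangles (10 of 20):
  (v0,v11,v5) [+-+] → (-1.15274, 0.3672, 0.572163)–(-0.698845, 0.3672, 1.02606)  len=0.6419
  (v0,v7,v10) [++-] → (-0.698845, 0.3672, -1.02606)–(-1.15274, 0.3672, -0.572163)  len=0.6419
  (v0,v10,v11) [+--] → (-1.15274, 0.3672, -0.572163)–(-1.15274, 0.3672, 0.572163)  len=1.1443
  (v1,v5,v9) [++-] → (0.698845, 0.3672, 1.02606)–(1.15274, 0.3672, 0.572163)  len=0.6419
  (v5,v11,v4) [+--] → (-0.698845, 0.3672, 1.02606)–(0, 0.3672, 1.293)  len=0.7481
  (v10,v7,v6) [-+-] → (-0.698845, 0.3672, -1.02606)–(0, 0.3672, -1.293)  len=0.7481
  (v7,v1,v8) [++-] → (1.15274, 0.3672, -0.572163)–(0.698845, 0.3672, -1.02606)  len=0.6419
  (v4,v9,v5) [--+] → (0.698845, 0.3672, 1.02606)–(0, 0.3672, 1.293)  len=0.7481
  (v8,v6,v7) [--+] → (0, 0.3672, -1.293)–(0.698845, 0.3672, -1.02606)  len=0.7481
  (v9,v8,v1) [--+] → (1.15274, 0.3672, -0.572163)–(1.15274, 0.3672, 0.572163)  len=1.1443

Chained into 1 loop(s):
  loop 1: 10 segments, perimeter = 7.8486
Total perimeter = 7.849

loops=1 perimeter=7.849


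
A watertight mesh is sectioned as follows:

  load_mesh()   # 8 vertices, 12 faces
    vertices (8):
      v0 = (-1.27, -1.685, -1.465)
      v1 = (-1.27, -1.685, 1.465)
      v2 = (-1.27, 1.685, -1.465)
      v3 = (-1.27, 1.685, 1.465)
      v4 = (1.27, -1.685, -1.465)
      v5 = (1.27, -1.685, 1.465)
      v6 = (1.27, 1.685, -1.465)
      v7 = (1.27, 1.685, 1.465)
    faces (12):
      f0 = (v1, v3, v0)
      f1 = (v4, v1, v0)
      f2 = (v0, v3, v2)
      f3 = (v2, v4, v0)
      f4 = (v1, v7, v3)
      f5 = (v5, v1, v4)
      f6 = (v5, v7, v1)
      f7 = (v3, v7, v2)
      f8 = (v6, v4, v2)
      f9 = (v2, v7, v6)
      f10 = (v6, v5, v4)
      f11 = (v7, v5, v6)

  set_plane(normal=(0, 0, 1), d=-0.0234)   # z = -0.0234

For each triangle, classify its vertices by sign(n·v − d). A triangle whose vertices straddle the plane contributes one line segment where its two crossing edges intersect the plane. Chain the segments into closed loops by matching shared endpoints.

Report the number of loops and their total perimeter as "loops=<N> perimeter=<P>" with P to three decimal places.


Straddling triangles (8 of 12):
  (v1,v3,v0) [++-] → (-1.27, -0.026914, -0.0234)–(-1.27, -1.685, -0.0234)  len=1.6581
  (v4,v1,v0) [-+-] → (0.0202853, -1.685, -0.0234)–(-1.27, -1.685, -0.0234)  len=1.2903
  (v0,v3,v2) [-+-] → (-1.27, -0.026914, -0.0234)–(-1.27, 1.685, -0.0234)  len=1.7119
  (v5,v1,v4) [++-] → (0.0202853, -1.685, -0.0234)–(1.27, -1.685, -0.0234)  len=1.2497
  (v3,v7,v2) [++-] → (-0.0202853, 1.685, -0.0234)–(-1.27, 1.685, -0.0234)  len=1.2497
  (v2,v7,v6) [-+-] → (-0.0202853, 1.685, -0.0234)–(1.27, 1.685, -0.0234)  len=1.2903
  (v6,v5,v4) [-+-] → (1.27, 0.026914, -0.0234)–(1.27, -1.685, -0.0234)  len=1.7119
  (v7,v5,v6) [++-] → (1.27, 0.026914, -0.0234)–(1.27, 1.685, -0.0234)  len=1.6581

Chained into 1 loop(s):
  loop 1: 8 segments, perimeter = 11.8200
Total perimeter = 11.820

loops=1 perimeter=11.820


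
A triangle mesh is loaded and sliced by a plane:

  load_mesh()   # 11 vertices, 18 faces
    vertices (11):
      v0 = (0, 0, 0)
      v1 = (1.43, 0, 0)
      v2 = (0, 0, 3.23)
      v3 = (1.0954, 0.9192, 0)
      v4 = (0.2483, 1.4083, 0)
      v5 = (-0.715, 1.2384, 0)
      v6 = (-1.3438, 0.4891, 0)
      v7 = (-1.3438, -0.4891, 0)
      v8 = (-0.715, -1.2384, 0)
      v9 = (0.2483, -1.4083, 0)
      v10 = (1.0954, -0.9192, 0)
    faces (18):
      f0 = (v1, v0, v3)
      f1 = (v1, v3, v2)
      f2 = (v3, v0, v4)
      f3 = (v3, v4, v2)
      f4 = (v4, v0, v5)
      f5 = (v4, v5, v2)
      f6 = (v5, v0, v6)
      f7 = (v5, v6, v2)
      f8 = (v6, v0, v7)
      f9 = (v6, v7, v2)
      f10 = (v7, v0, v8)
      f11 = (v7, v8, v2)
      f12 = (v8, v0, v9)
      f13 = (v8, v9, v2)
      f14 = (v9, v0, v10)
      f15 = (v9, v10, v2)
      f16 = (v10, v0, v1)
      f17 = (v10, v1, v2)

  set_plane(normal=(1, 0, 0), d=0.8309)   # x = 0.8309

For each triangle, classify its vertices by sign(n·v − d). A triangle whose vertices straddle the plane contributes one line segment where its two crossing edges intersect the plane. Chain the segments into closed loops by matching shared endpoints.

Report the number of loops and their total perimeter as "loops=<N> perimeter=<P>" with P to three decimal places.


Straddling triangles (8 of 18):
  (v1,v0,v3) [+-+] → (0.8309, 0, 0)–(0.8309, 0.697246, 0)  len=0.6972
  (v1,v3,v2) [++-] → (0.8309, 0.697246, 0.77993)–(0.8309, 0, 1.35321)  len=0.9027
  (v3,v0,v4) [+--] → (0.8309, 0.697246, 0)–(0.8309, 1.07192, 0)  len=0.3747
  (v3,v4,v2) [+--] → (0.8309, 1.07192, 0)–(0.8309, 0.697246, 0.77993)  len=0.8653
  (v9,v0,v10) [--+] → (0.8309, -0.697246, 0)–(0.8309, -1.07192, 0)  len=0.3747
  (v9,v10,v2) [-+-] → (0.8309, -1.07192, 0)–(0.8309, -0.697246, 0.77993)  len=0.8653
  (v10,v0,v1) [+-+] → (0.8309, -0.697246, 0)–(0.8309, 0, 0)  len=0.6972
  (v10,v1,v2) [++-] → (0.8309, 0, 1.35321)–(0.8309, -0.697246, 0.77993)  len=0.9027

Chained into 1 loop(s):
  loop 1: 8 segments, perimeter = 5.6797
Total perimeter = 5.680

loops=1 perimeter=5.680


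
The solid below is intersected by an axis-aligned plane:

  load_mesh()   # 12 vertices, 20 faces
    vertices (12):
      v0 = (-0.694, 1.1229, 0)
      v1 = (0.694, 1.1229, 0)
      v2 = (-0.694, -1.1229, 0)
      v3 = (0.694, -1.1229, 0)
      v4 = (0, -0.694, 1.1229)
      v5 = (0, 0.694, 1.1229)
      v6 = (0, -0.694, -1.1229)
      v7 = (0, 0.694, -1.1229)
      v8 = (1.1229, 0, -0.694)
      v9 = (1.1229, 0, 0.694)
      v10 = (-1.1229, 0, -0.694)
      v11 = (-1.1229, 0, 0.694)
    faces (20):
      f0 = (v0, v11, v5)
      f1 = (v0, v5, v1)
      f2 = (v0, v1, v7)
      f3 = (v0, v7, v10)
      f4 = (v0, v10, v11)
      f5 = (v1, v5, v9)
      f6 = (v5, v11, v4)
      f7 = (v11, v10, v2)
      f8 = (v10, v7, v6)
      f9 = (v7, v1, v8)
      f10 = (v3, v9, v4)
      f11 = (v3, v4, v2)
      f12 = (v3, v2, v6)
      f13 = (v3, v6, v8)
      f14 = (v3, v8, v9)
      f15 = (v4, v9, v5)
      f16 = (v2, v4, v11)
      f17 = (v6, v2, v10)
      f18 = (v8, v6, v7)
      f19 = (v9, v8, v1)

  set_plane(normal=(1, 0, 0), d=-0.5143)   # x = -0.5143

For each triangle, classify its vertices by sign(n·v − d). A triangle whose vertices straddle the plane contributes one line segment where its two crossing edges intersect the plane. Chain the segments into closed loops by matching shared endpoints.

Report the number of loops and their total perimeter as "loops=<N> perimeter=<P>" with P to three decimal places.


Straddling triangles (10 of 20):
  (v0,v11,v5) [--+] → (-0.5143, 0.376141, 0.926459)–(-0.5143, 1.01184, 0.290757)  len=0.8990
  (v0,v5,v1) [-++] → (-0.5143, 1.01184, 0.290757)–(-0.5143, 1.1229, 0)  len=0.3112
  (v0,v1,v7) [-++] → (-0.5143, 1.1229, 0)–(-0.5143, 1.01184, -0.290757)  len=0.3112
  (v0,v7,v10) [-+-] → (-0.5143, 1.01184, -0.290757)–(-0.5143, 0.376141, -0.926459)  len=0.8990
  (v5,v11,v4) [+-+] → (-0.5143, 0.376141, 0.926459)–(-0.5143, -0.376141, 0.926459)  len=0.7523
  (v10,v7,v6) [-++] → (-0.5143, 0.376141, -0.926459)–(-0.5143, -0.376141, -0.926459)  len=0.7523
  (v3,v4,v2) [++-] → (-0.5143, -1.01184, 0.290757)–(-0.5143, -1.1229, 0)  len=0.3112
  (v3,v2,v6) [+-+] → (-0.5143, -1.1229, 0)–(-0.5143, -1.01184, -0.290757)  len=0.3112
  (v2,v4,v11) [-+-] → (-0.5143, -1.01184, 0.290757)–(-0.5143, -0.376141, 0.926459)  len=0.8990
  (v6,v2,v10) [+--] → (-0.5143, -1.01184, -0.290757)–(-0.5143, -0.376141, -0.926459)  len=0.8990

Chained into 1 loop(s):
  loop 1: 10 segments, perimeter = 6.3456
Total perimeter = 6.346

loops=1 perimeter=6.346


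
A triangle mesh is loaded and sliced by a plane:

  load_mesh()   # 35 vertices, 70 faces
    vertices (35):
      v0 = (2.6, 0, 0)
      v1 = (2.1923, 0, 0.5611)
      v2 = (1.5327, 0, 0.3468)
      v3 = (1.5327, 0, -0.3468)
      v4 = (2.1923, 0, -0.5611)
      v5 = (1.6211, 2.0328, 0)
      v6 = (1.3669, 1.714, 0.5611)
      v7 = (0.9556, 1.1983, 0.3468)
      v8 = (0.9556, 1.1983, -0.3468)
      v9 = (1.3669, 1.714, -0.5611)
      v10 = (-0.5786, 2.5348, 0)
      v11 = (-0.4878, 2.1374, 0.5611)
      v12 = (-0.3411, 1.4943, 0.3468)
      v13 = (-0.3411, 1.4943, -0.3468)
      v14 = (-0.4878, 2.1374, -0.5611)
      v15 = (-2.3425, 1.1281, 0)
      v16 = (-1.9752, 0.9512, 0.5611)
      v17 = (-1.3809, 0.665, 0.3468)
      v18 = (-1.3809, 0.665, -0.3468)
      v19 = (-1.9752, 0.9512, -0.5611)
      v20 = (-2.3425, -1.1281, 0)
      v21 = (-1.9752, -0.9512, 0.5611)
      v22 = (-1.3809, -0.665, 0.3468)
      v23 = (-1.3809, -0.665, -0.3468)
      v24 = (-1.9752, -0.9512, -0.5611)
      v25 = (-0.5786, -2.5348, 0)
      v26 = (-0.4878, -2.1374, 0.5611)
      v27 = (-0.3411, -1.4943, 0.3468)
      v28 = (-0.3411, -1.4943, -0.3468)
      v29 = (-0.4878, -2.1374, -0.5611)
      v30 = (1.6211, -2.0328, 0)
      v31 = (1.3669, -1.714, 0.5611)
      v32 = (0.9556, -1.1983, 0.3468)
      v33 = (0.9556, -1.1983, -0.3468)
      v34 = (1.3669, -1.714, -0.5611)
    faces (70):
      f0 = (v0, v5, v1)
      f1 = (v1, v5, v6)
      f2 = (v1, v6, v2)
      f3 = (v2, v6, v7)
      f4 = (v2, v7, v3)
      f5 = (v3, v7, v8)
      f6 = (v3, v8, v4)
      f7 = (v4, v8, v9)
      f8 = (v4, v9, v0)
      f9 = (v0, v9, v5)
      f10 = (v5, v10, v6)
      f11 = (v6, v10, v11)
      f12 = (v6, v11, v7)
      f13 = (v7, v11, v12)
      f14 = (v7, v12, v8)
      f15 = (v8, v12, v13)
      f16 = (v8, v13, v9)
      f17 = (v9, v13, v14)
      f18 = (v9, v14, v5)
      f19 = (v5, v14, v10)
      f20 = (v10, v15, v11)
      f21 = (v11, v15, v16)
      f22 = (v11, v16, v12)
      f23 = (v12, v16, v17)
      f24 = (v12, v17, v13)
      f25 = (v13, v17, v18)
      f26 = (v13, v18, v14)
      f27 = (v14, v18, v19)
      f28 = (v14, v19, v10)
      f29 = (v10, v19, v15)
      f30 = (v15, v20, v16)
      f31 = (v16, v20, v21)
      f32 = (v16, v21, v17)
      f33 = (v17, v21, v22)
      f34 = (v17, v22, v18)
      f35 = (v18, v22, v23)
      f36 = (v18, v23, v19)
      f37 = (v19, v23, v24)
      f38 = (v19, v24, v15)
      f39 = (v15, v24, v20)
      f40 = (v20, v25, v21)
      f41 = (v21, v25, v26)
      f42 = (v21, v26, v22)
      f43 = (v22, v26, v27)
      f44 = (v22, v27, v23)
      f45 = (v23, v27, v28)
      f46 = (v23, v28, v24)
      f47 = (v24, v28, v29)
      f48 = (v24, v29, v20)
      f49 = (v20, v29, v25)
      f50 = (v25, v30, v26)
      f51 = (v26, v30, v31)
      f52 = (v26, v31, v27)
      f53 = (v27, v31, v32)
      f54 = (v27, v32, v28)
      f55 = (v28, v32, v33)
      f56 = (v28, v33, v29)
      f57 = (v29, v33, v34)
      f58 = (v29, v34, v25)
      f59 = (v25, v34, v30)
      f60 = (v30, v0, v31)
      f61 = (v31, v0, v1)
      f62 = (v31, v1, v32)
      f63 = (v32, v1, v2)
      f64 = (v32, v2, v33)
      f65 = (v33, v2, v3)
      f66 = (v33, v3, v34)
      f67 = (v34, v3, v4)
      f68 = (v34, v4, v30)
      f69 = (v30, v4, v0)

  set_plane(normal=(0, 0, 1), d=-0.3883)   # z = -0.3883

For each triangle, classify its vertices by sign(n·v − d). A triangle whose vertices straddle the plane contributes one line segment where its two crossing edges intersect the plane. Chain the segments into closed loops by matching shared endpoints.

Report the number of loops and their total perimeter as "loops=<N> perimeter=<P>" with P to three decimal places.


Straddling triangles (28 of 70):
  (v3,v8,v4) [++-] → (1.19509, 0.966245, -0.3883)–(1.66043, 0, -0.3883)  len=1.0725
  (v4,v8,v9) [-+-] → (1.19509, 0.966245, -0.3883)–(1.03525, 1.29817, -0.3883)  len=0.3684
  (v4,v9,v0) [--+] → (1.74665, 1.18615, -0.3883)–(2.31786, 0, -0.3883)  len=1.3165
  (v0,v9,v5) [+-+] → (1.74665, 1.18615, -0.3883)–(1.44519, 1.81218, -0.3883)  len=0.6948
  (v8,v13,v9) [++-] → (-0.0103394, 1.53685, -0.3883)–(1.03525, 1.29817, -0.3883)  len=1.0725
  (v9,v13,v14) [-+-] → (-0.0103394, 1.53685, -0.3883)–(-0.369509, 1.61884, -0.3883)  len=0.3684
  (v9,v14,v5) [--+] → (0.161671, 2.10519, -0.3883)–(1.44519, 1.81218, -0.3883)  len=1.3165
  (v5,v14,v10) [+-+] → (0.161671, 2.10519, -0.3883)–(-0.515763, 2.25979, -0.3883)  len=0.6949
  (v13,v18,v14) [++-] → (-1.20795, 0.950136, -0.3883)–(-0.369509, 1.61884, -0.3883)  len=1.0724
  (v14,v18,v19) [-+-] → (-1.20795, 0.950136, -0.3883)–(-1.49599, 0.720424, -0.3883)  len=0.3684
  (v14,v19,v10) [--+] → (-1.54509, 1.4389, -0.3883)–(-0.515763, 2.25979, -0.3883)  len=1.3166
  (v10,v19,v15) [+-+] → (-1.54509, 1.4389, -0.3883)–(-2.08832, 1.00568, -0.3883)  len=0.6948
  (v18,v23,v19) [++-] → (-1.49599, -0.352017, -0.3883)–(-1.49599, 0.720424, -0.3883)  len=1.0724
  (v19,v23,v24) [-+-] → (-1.49599, -0.352017, -0.3883)–(-1.49599, -0.720424, -0.3883)  len=0.3684
  (v19,v24,v15) [--+] → (-2.08832, -0.310845, -0.3883)–(-2.08832, 1.00568, -0.3883)  len=1.3165
  (v15,v24,v20) [+-+] → (-2.08832, -0.310845, -0.3883)–(-2.08832, -1.00568, -0.3883)  len=0.6948
  (v23,v28,v24) [++-] → (-0.65755, -1.38913, -0.3883)–(-1.49599, -0.720424, -0.3883)  len=1.0724
  (v24,v28,v29) [-+-] → (-0.65755, -1.38913, -0.3883)–(-0.369509, -1.61884, -0.3883)  len=0.3684
  (v24,v29,v20) [--+] → (-1.05899, -1.82657, -0.3883)–(-2.08832, -1.00568, -0.3883)  len=1.3166
  (v20,v29,v25) [+-+] → (-1.05899, -1.82657, -0.3883)–(-0.515763, -2.25979, -0.3883)  len=0.6948
  (v28,v33,v29) [++-] → (0.67608, -1.38016, -0.3883)–(-0.369509, -1.61884, -0.3883)  len=1.0725
  (v29,v33,v34) [-+-] → (0.67608, -1.38016, -0.3883)–(1.03525, -1.29817, -0.3883)  len=0.3684
  (v29,v34,v25) [--+] → (0.767751, -1.96678, -0.3883)–(-0.515763, -2.25979, -0.3883)  len=1.3165
  (v25,v34,v30) [+-+] → (0.767751, -1.96678, -0.3883)–(1.44519, -1.81218, -0.3883)  len=0.6949
  (v33,v3,v34) [++-] → (1.50059, -0.331923, -0.3883)–(1.03525, -1.29817, -0.3883)  len=1.0725
  (v34,v3,v4) [-+-] → (1.50059, -0.331923, -0.3883)–(1.66043, 0, -0.3883)  len=0.3684
  (v34,v4,v30) [--+] → (2.01639, -0.626034, -0.3883)–(1.44519, -1.81218, -0.3883)  len=1.3165
  (v30,v4,v0) [+-+] → (2.01639, -0.626034, -0.3883)–(2.31786, 0, -0.3883)  len=0.6948

Chained into 2 loop(s):
  loop 1: 14 segments, perimeter = 10.0861
  loop 2: 14 segments, perimeter = 14.0796
Total perimeter = 24.166

loops=2 perimeter=24.166
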